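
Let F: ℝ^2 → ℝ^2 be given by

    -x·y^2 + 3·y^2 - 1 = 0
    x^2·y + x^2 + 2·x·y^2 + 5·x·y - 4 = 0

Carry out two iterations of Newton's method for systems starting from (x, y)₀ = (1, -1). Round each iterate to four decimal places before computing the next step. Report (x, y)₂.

(-1.5217, -0.5720)

At (1, -1): F = (1.0000, -7.0000).
Jacobian J = [[-y^2, -2·x·y + 6·y], [2·x·y + 2·x + 2·y^2 + 5·y, x^2 + 4·x·y + 5·x]].
At the point, J = [[-1.0000, -4.0000], [-3.0000, 2.0000]] (det J = -14.0000).
Solving J·Δ = −F gives Δ = (-1.8571, 0.7143).
Then the next iterate is (x, y)₁ = (-0.8571, -0.2857).
Round to (-0.8571, -0.2857) and repeat: F = (-0.685166, -2.390814), J = [[-0.081624, -2.203947], [-2.489704, -2.571386]].
Δ = (-0.6646, -0.2863), so (x, y)₂ = (-1.5217, -0.5720).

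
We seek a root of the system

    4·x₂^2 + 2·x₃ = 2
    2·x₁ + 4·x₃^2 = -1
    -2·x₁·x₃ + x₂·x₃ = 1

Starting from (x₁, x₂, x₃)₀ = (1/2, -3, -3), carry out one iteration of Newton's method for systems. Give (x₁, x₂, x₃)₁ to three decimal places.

(0.363, -1.702, -1.428)

At (1/2, -3, -3): F = (28.000, 38.000, 11.000).
Jacobian J = [[0, 8·x₂, 2], [2, 0, 8·x₃], [-2·x₃, x₃, -2·x₁ + x₂]].
At the point, J = [[0.000, -24.000, 2.000], [2.000, 0.000, -24.000], [6.000, -3.000, -4.000]] (det J = 3252.000).
Solving J·Δ = −F gives Δ = (-0.137, 1.298, 1.572).
Then the next iterate is (x₁, x₂, x₃)₁ = (0.363, -1.702, -1.428).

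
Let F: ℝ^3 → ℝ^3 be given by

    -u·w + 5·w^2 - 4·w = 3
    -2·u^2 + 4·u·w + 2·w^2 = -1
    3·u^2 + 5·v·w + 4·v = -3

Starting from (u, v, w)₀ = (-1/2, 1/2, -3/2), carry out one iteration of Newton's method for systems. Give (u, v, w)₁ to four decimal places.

(-0.0349, 1.2209, -0.7326)

At (-1/2, 1/2, -3/2): F = (13.5000, 8.0000, 2.0000).
Jacobian J = [[-w, 0, -u + 10·w - 4], [-4·u + 4·w, 0, 4·u + 4·w], [6·u, 5·w + 4, 5·v]].
At the point, J = [[1.5000, 0.0000, -18.5000], [-4.0000, 0.0000, -8.0000], [-3.0000, -3.5000, 2.5000]] (det J = -301.0000).
Solving J·Δ = −F gives Δ = (0.4651, 0.7209, 0.7674).
Then the next iterate is (u, v, w)₁ = (-0.0349, 1.2209, -0.7326).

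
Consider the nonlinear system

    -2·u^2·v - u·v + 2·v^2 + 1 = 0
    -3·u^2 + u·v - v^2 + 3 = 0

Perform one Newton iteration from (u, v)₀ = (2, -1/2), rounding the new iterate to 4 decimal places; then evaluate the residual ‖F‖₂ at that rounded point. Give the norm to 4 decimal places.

At (2, -1/2): F = (6.5000, -10.2500).
Jacobian J = [[-4·u·v - v, -2·u^2 - u + 4·v], [-6·u + v, u - 2·v]].
At the point, J = [[4.5000, -12.0000], [-12.5000, 3.0000]] (det J = -136.5000).
Solving J·Δ = −F gives Δ = (-0.7582, 0.2573).
Then the next iterate is (u, v)₁ = (1.2418, -0.2427).
Re-evaluating at (1.2418, -0.2427): F = (2.167711, -1.986490), so ‖F‖₂ = 2.9403.

2.9403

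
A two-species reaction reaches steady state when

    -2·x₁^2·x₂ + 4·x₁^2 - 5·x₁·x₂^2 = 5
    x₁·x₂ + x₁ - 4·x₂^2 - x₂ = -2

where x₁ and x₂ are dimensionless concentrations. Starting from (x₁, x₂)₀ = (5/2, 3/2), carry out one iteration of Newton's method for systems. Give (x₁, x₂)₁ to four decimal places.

(1.6098, 1.0738)

At (5/2, 3/2): F = (-26.8750, -2.2500).
Jacobian J = [[-4·x₁·x₂ + 8·x₁ - 5·x₂^2, -2·x₁^2 - 10·x₁·x₂], [x₂ + 1, x₁ - 8·x₂ - 1]].
At the point, J = [[-6.2500, -50.0000], [2.5000, -10.5000]] (det J = 190.6250).
Solving J·Δ = −F gives Δ = (-0.8902, -0.4262).
Then the next iterate is (x₁, x₂)₁ = (1.6098, 1.0738).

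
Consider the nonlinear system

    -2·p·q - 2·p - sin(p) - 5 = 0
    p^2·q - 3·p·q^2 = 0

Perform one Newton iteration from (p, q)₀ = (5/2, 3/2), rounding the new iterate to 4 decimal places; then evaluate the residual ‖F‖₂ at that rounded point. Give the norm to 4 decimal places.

3.4330

At (5/2, 3/2): F = (-18.098472, -7.5000).
Jacobian J = [[-2·q - cos(p) - 2, -2·p], [2·p·q - 3·q^2, p^2 - 6·p·q]].
At the point, J = [[-4.198856, -5.0000], [0.7500, -16.2500]] (det J = 71.981416).
Solving J·Δ = −F gives Δ = (-3.5648, -0.6261).
Then the next iterate is (p, q)₁ = (-1.0648, 0.8739).
Re-evaluating at (-1.0648, 0.8739): F = (-0.134651, 3.430394), so ‖F‖₂ = 3.4330.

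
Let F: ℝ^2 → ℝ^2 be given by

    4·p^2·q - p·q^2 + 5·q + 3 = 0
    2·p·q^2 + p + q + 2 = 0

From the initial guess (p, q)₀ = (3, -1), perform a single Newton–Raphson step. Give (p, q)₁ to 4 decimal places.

At (3, -1): F = (-41.0000, 10.0000).
Jacobian J = [[8·p·q - q^2, 4·p^2 - 2·p·q + 5], [2·q^2 + 1, 4·p·q + 1]].
At the point, J = [[-25.0000, 47.0000], [3.0000, -11.0000]] (det J = 134.0000).
Solving J·Δ = −F gives Δ = (0.1418, 0.9478).
Then the next iterate is (p, q)₁ = (3.1418, -0.0522).

(3.1418, -0.0522)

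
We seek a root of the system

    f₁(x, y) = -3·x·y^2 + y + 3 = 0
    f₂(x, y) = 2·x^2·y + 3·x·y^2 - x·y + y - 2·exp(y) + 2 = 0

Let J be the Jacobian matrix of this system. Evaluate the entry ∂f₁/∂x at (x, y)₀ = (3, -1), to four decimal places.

∂f₁/∂x = -3·y^2.
At (3, -1) this is -3.0000.

-3.0000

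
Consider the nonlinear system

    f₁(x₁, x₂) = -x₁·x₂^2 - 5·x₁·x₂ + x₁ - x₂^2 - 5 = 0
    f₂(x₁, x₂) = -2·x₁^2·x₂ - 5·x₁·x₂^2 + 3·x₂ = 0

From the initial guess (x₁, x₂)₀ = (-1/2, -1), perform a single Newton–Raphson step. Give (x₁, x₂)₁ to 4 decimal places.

At (-1/2, -1): F = (-8.5000, 0.0000).
Jacobian J = [[-x₂^2 - 5·x₂ + 1, -2·x₁·x₂ - 5·x₁ - 2·x₂], [-4·x₁·x₂ - 5·x₂^2, -2·x₁^2 - 10·x₁·x₂ + 3]].
At the point, J = [[5.0000, 3.5000], [-7.0000, -2.5000]] (det J = 12.0000).
Solving J·Δ = −F gives Δ = (-1.7708, 4.9583).
Then the next iterate is (x₁, x₂)₁ = (-2.2708, 3.9583).

(-2.2708, 3.9583)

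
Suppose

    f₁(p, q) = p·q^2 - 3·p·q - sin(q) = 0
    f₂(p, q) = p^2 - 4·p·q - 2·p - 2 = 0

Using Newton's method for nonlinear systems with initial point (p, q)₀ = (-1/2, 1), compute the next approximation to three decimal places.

(-0.414, 0.675)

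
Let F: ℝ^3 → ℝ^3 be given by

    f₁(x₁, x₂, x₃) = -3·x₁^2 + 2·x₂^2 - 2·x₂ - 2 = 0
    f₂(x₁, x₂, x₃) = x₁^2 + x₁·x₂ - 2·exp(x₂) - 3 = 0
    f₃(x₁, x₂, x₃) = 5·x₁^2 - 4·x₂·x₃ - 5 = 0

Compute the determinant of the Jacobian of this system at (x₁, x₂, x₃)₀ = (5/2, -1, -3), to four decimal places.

-9.8545

J = [[-6·x₁, 4·x₂ - 2, 0], [2·x₁ + x₂, x₁ - 2·exp(x₂), 0], [10·x₁, -4·x₃, -4·x₂]].
At the point, J = [[-15.0000, -6.0000, 0.0000], [4.0000, 1.764241, 0.0000], [25.0000, 12.0000, 4.0000]].
det J = -9.8545.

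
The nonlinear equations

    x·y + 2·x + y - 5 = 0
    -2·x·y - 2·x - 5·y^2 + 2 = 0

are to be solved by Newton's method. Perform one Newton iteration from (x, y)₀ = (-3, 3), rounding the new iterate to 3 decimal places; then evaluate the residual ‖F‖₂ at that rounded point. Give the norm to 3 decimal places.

At (-3, 3): F = (-17.000, -19.000).
Jacobian J = [[y + 2, x + 1], [-2·y - 2, -2·x - 10·y]].
At the point, J = [[5.000, -2.000], [-8.000, -24.000]] (det J = -136.000).
Solving J·Δ = −F gives Δ = (2.721, -1.699).
Then the next iterate is (x, y)₁ = (-0.279, 1.301).
Re-evaluating at (-0.279, 1.301): F = (-4.61998, -5.17905), so ‖F‖₂ = 6.940.

6.940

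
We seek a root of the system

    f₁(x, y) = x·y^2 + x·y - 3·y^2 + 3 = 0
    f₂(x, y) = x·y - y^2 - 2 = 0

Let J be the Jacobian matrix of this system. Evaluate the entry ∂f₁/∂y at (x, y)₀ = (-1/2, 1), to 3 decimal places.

∂f₁/∂y = 2·x·y + x - 6·y.
At (-1/2, 1) this is -7.500.

-7.500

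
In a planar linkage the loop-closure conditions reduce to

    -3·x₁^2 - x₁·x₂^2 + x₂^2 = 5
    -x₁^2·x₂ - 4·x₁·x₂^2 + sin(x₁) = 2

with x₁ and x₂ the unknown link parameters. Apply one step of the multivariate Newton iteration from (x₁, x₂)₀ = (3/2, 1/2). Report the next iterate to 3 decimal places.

(0.220, 0.437)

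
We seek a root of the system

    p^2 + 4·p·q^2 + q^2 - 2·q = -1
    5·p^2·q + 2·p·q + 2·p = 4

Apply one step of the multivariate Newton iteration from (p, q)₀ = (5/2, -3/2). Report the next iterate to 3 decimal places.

(1.786, -0.785)

At (5/2, -3/2): F = (35.000, -53.375).
Jacobian J = [[2·p + 4·q^2, 8·p·q + 2·q - 2], [10·p·q + 2·q + 2, 5·p^2 + 2·p]].
At the point, J = [[14.000, -35.000], [-38.500, 36.250]] (det J = -840.000).
Solving J·Δ = −F gives Δ = (-0.714, 0.715).
Then the next iterate is (p, q)₁ = (1.786, -0.785).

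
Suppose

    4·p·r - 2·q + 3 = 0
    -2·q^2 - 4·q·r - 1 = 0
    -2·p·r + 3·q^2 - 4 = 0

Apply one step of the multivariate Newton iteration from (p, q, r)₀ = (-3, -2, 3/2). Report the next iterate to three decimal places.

(-2.064, -1.115, 0.904)

At (-3, -2, 3/2): F = (-11.000, 3.000, 17.000).
Jacobian J = [[4·r, -2, 4·p], [0, -4·q - 4·r, -4·q], [-2·r, 6·q, -2·p]].
At the point, J = [[6.000, -2.000, -12.000], [0.000, 2.000, 8.000], [-3.000, -12.000, 6.000]] (det J = 624.000).
Solving J·Δ = −F gives Δ = (0.936, 0.885, -0.596).
Then the next iterate is (p, q, r)₁ = (-2.064, -1.115, 0.904).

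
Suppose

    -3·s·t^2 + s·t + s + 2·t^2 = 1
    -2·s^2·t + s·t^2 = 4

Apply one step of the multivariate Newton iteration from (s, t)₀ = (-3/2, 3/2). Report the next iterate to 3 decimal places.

(-0.493, 1.189)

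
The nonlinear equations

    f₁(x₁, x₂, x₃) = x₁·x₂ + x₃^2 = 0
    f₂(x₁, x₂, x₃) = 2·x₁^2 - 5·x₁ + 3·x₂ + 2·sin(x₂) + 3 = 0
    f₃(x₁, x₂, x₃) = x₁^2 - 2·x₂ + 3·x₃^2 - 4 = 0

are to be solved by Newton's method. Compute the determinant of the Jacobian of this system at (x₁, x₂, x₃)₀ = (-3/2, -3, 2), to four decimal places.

-134.4804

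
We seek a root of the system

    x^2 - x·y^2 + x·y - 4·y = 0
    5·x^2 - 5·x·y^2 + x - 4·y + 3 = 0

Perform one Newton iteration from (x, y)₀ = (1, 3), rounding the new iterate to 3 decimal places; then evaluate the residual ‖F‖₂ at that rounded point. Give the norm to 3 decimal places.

At (1, 3): F = (-17.000, -48.000).
Jacobian J = [[2·x - y^2 + y, -2·x·y + x - 4], [10·x - 5·y^2 + 1, -10·x·y - 4]].
At the point, J = [[-4.000, -9.000], [-34.000, -34.000]] (det J = -170.000).
Solving J·Δ = −F gives Δ = (0.859, -2.271).
Then the next iterate is (x, y)₁ = (1.859, 0.729).
Re-evaluating at (1.859, 0.729): F = (0.90714, 14.28266), so ‖F‖₂ = 14.311.

14.311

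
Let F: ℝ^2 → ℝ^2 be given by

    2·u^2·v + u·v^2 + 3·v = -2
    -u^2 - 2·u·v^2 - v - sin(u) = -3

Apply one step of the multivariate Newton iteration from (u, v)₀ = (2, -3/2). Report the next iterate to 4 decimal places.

(1.0580, -1.3369)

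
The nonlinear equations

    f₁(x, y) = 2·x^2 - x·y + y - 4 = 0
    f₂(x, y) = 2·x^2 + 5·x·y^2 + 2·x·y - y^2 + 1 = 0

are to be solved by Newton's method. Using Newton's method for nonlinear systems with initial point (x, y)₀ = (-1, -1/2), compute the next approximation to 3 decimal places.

(-3.615, -3.577)

At (-1, -1/2): F = (-3.000, 2.500).
Jacobian J = [[4·x - y, -x + 1], [4·x + 5·y^2 + 2·y, 10·x·y + 2·x - 2·y]].
At the point, J = [[-3.500, 2.000], [-3.750, 4.000]] (det J = -6.500).
Solving J·Δ = −F gives Δ = (-2.615, -3.077).
Then the next iterate is (x, y)₁ = (-3.615, -3.577).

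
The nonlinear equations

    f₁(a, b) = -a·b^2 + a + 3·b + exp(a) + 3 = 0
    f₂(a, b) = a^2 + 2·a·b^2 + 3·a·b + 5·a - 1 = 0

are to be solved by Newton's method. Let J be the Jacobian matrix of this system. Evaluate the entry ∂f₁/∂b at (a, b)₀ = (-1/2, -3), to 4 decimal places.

∂f₁/∂b = -2·a·b + 3.
At (-1/2, -3) this is 0.0000.

0.0000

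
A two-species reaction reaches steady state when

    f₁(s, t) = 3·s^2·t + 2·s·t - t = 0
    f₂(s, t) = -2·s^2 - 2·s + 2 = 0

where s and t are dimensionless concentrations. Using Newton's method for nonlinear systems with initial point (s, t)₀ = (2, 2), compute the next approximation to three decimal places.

(1.000, 1.867)

At (2, 2): F = (30.000, -10.000).
Jacobian J = [[6·s·t + 2·t, 3·s^2 + 2·s - 1], [-4·s - 2, 0]].
At the point, J = [[28.000, 15.000], [-10.000, 0.000]] (det J = 150.000).
Solving J·Δ = −F gives Δ = (-1.000, -0.133).
Then the next iterate is (s, t)₁ = (1.000, 1.867).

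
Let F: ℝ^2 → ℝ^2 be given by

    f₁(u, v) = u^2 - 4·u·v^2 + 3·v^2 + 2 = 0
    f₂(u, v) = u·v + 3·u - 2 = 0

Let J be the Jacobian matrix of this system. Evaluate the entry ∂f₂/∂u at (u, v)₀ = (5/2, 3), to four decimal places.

6.0000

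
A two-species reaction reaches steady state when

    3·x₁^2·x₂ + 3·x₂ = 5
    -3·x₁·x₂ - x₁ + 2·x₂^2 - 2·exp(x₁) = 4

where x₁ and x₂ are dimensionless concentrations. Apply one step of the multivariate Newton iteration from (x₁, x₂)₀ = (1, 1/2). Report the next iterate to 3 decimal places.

(-0.583, 1.625)

At (1, 1/2): F = (-2.000, -11.43656).
Jacobian J = [[6·x₁·x₂, 3·x₁^2 + 3], [-3·x₂ - 2·exp(x₁) - 1, -3·x₁ + 4·x₂]].
At the point, J = [[3.000, 6.000], [-7.93656, -1.000]] (det J = 44.61938).
Solving J·Δ = −F gives Δ = (-1.583, 1.125).
Then the next iterate is (x₁, x₂)₁ = (-0.583, 1.625).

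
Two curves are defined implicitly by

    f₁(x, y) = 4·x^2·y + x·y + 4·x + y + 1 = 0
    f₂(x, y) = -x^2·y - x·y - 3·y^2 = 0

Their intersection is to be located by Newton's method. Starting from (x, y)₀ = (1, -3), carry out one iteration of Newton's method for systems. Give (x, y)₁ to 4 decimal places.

(0.8057, -1.5782)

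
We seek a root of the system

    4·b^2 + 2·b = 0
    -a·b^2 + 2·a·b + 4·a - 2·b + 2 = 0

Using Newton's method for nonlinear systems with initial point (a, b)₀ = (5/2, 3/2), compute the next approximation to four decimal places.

At (5/2, 3/2): F = (12.0000, 10.8750).
Jacobian J = [[0, 8·b + 2], [-b^2 + 2·b + 4, -2·a·b + 2·a - 2]].
At the point, J = [[0.0000, 14.0000], [4.7500, -4.5000]] (det J = -66.5000).
Solving J·Δ = −F gives Δ = (-3.1015, -0.8571).
Then the next iterate is (a, b)₁ = (-0.6015, 0.6429).

(-0.6015, 0.6429)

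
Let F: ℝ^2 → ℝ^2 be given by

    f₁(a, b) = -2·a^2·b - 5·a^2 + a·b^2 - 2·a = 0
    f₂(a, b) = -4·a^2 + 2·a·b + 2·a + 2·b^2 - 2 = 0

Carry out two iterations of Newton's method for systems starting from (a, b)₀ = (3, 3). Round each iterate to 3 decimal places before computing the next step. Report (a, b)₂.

(0.864, 0.855)

At (3, 3): F = (-78.000, 4.000).
Jacobian J = [[-4·a·b - 10·a + b^2 - 2, -2·a^2 + 2·a·b], [-8·a + 2·b + 2, 2·a + 4·b]].
At the point, J = [[-59.000, 0.000], [-16.000, 18.000]] (det J = -1062.000).
Solving J·Δ = −F gives Δ = (-1.322, -1.397).
Then the next iterate is (a, b)₁ = (1.678, 1.603).
Round to (1.678, 1.603) and repeat: F = (-22.14970, 0.61215), J = [[-26.96973, -0.25170], [-8.218, 9.768]].
Δ = (-0.814, -0.748), so (a, b)₂ = (0.864, 0.855).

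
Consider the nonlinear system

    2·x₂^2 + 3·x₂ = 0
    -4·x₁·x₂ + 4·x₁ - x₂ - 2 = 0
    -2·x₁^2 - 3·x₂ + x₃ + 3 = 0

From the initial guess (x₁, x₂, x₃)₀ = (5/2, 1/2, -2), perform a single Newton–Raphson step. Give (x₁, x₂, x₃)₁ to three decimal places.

(-0.950, 0.100, -24.700)

At (5/2, 1/2, -2): F = (2.000, 2.500, -13.000).
Jacobian J = [[0, 4·x₂ + 3, 0], [-4·x₂ + 4, -4·x₁ - 1, 0], [-4·x₁, -3, 1]].
At the point, J = [[0.000, 5.000, 0.000], [2.000, -11.000, 0.000], [-10.000, -3.000, 1.000]] (det J = -10.000).
Solving J·Δ = −F gives Δ = (-3.450, -0.400, -22.700).
Then the next iterate is (x₁, x₂, x₃)₁ = (-0.950, 0.100, -24.700).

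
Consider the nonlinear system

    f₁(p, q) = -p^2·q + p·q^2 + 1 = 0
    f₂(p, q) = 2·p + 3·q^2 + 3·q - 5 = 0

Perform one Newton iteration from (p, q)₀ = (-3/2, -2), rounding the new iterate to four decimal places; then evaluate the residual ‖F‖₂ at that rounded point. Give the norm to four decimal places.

At (-3/2, -2): F = (-0.5000, -2.0000).
Jacobian J = [[-2·p·q + q^2, -p^2 + 2·p·q], [2, 6·q + 3]].
At the point, J = [[-2.0000, 3.7500], [2.0000, -9.0000]] (det J = 10.5000).
Solving J·Δ = −F gives Δ = (-1.1429, -0.4762).
Then the next iterate is (p, q)₁ = (-2.6429, -2.4762).
Re-evaluating at (-2.6429, -2.4762): F = (2.090943, 0.680299), so ‖F‖₂ = 2.1988.

2.1988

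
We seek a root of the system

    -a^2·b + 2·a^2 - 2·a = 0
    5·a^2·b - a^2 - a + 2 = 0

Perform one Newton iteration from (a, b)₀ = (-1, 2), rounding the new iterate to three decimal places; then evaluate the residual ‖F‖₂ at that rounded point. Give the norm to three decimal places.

At (-1, 2): F = (2.000, 12.000).
Jacobian J = [[-2·a·b + 4·a - 2, -a^2], [10·a·b - 2·a - 1, 5·a^2]].
At the point, J = [[-2.000, -1.000], [-19.000, 5.000]] (det J = -29.000).
Solving J·Δ = −F gives Δ = (0.759, 0.483).
Then the next iterate is (a, b)₁ = (-0.241, 2.483).
Re-evaluating at (-0.241, 2.483): F = (0.45395, 2.90399), so ‖F‖₂ = 2.939.

2.939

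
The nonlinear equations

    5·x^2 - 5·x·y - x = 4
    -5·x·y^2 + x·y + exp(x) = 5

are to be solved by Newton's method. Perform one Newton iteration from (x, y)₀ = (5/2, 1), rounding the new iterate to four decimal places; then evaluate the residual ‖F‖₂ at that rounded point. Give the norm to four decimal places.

At (5/2, 1): F = (12.2500, -2.817506).
Jacobian J = [[10·x - 5·y - 1, -5·x], [-5·y^2 + y + exp(x), -10·x·y + x]].
At the point, J = [[19.0000, -12.5000], [8.182494, -22.5000]] (det J = -325.218825).
Solving J·Δ = −F gives Δ = (-0.9558, -0.4728).
Then the next iterate is (x, y)₁ = (1.5442, 0.5272).
Re-evaluating at (1.5442, 0.5272): F = (2.308057, -1.647649), so ‖F‖₂ = 2.8358.

2.8358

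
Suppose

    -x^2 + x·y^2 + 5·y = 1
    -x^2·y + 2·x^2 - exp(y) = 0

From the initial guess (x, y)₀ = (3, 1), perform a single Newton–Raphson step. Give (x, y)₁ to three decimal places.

(-3.163, -1.620)

At (3, 1): F = (-2.000, 6.28172).
Jacobian J = [[-2·x + y^2, 2·x·y + 5], [-2·x·y + 4·x, -x^2 - exp(y)]].
At the point, J = [[-5.000, 11.000], [6.000, -11.71828]] (det J = -7.40859).
Solving J·Δ = −F gives Δ = (-6.163, -2.620).
Then the next iterate is (x, y)₁ = (-3.163, -1.620).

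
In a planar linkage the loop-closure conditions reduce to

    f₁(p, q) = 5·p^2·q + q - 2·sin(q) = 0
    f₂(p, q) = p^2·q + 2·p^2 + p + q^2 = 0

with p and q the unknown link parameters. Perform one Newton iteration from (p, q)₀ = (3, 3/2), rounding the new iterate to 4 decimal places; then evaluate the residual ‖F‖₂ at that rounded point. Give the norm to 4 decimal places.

At (3, 3/2): F = (67.005010, 36.7500).
Jacobian J = [[10·p·q, 5·p^2 - 2·cos(q) + 1], [2·p·q + 4·p + 1, p^2 + 2·q]].
At the point, J = [[45.0000, 45.858526], [22.0000, 12.0000]] (det J = -468.887563).
Solving J·Δ = −F gives Δ = (-1.8794, 0.3831).
Then the next iterate is (p, q)₁ = (1.1206, 1.8831).
Re-evaluating at (1.1206, 1.8831): F = (11.803304, 9.542847), so ‖F‖₂ = 15.1784.

15.1784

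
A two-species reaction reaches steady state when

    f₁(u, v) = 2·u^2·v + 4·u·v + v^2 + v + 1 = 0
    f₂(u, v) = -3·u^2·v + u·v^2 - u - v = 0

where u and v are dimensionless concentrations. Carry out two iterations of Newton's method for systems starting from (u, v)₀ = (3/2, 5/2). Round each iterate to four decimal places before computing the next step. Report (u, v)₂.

(0.3628, 0.6384)

At (3/2, 5/2): F = (36.0000, -11.5000).
Jacobian J = [[4·u·v + 4·v, 2·u^2 + 4·u + 2·v + 1], [-6·u·v + v^2 - 1, -3·u^2 + 2·u·v - 1]].
At the point, J = [[25.0000, 16.5000], [-17.2500, -0.2500]] (det J = 278.3750).
Solving J·Δ = −F gives Δ = (-0.6493, -1.1980).
Then the next iterate is (u, v)₁ = (0.8507, 1.3020).
Round to (0.8507, 1.3020) and repeat: F = (10.312140, -3.537325), J = [[9.638446, 8.454181], [-5.950464, -0.955849]].
Δ = (-0.4879, -0.6636), so (u, v)₂ = (0.3628, 0.6384).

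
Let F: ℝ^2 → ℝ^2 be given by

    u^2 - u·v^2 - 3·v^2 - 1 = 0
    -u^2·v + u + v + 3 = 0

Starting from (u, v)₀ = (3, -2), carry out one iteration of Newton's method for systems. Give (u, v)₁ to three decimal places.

At (3, -2): F = (-16.000, 22.000).
Jacobian J = [[2·u - v^2, -2·u·v - 6·v], [-2·u·v + 1, -u^2 + 1]].
At the point, J = [[2.000, 24.000], [13.000, -8.000]] (det J = -328.000).
Solving J·Δ = −F gives Δ = (-1.220, 0.768).
Then the next iterate is (u, v)₁ = (1.780, -1.232).

(1.780, -1.232)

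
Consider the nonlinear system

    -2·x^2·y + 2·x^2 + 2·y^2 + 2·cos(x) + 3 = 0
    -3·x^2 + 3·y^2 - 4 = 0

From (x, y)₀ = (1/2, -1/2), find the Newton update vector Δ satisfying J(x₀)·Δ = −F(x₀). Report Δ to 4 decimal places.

At (1/2, -1/2): F = (6.005165, -4.0000).
Jacobian J = [[-4·x·y + 4·x - 2·sin(x), -2·x^2 + 4·y], [-6·x, 6·y]].
At the point, J = [[2.041149, -2.5000], [-3.0000, -3.0000]] (det J = -13.623447).
Solving J·Δ = −F gives Δ = (-2.0564, 0.7231).

(-2.0564, 0.7231)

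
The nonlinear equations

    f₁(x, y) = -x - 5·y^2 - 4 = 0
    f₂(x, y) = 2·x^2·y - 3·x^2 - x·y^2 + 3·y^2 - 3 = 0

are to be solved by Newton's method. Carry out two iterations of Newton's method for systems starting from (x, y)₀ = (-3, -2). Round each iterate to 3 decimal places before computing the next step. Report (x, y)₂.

At (-3, -2): F = (-21.000, -42.000).
Jacobian J = [[-1, -10·y], [4·x·y - 6·x - y^2, 2·x^2 - 2·x·y + 6·y]].
At the point, J = [[-1.000, 20.000], [38.000, -6.000]] (det J = -754.000).
Solving J·Δ = −F gives Δ = (1.281, 1.114).
Then the next iterate is (x, y)₁ = (-1.719, -0.886).
Round to (-1.719, -0.886) and repeat: F = (-6.20598, -13.39668), J = [[-1.000, 8.860], [15.62114, -2.45215]].
Δ = (0.985, 0.812), so (x, y)₂ = (-0.734, -0.074).

(-0.734, -0.074)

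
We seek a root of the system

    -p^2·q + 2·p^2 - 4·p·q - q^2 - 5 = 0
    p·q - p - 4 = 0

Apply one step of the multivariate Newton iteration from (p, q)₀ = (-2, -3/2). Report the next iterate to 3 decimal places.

(-2.104, -0.869)

At (-2, -3/2): F = (-5.250, 1.000).
Jacobian J = [[-2·p·q + 4·p - 4·q, -p^2 - 4·p - 2·q], [q - 1, p]].
At the point, J = [[-8.000, 7.000], [-2.500, -2.000]] (det J = 33.500).
Solving J·Δ = −F gives Δ = (-0.104, 0.631).
Then the next iterate is (p, q)₁ = (-2.104, -0.869).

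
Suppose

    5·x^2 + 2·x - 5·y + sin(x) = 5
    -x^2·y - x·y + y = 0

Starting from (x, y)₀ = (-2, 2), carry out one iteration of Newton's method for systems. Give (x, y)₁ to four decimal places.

At (-2, 2): F = (0.090703, -2.0000).
Jacobian J = [[10·x + cos(x) + 2, -5], [-2·x·y - y, -x^2 - x + 1]].
At the point, J = [[-18.416147, -5.0000], [6.0000, -1.0000]] (det J = 48.416147).
Solving J·Δ = −F gives Δ = (0.2084, -0.7495).
Then the next iterate is (x, y)₁ = (-1.7916, 1.2505).

(-1.7916, 1.2505)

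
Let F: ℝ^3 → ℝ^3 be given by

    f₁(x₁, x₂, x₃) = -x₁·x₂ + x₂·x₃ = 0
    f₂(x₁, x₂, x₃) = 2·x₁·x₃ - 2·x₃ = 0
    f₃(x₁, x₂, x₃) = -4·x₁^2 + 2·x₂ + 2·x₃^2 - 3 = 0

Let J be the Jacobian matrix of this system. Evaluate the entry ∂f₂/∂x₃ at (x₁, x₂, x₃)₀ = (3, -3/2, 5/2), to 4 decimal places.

∂f₂/∂x₃ = 2·x₁ - 2.
At (3, -3/2, 5/2) this is 4.0000.

4.0000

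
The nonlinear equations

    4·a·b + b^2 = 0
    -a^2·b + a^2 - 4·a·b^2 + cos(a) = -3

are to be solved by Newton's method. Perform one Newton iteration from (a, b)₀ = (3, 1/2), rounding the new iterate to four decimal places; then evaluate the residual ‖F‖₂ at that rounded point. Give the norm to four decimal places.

3.8393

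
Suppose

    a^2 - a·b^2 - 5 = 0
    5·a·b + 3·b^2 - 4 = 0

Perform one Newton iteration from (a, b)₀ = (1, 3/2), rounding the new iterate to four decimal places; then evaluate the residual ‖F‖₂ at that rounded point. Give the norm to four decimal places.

20.2194

At (1, 3/2): F = (-6.2500, 10.2500).
Jacobian J = [[2·a - b^2, -2·a·b], [5·b, 5·a + 6·b]].
At the point, J = [[-0.2500, -3.0000], [7.5000, 14.0000]] (det J = 19.0000).
Solving J·Δ = −F gives Δ = (2.9868, -2.3322).
Then the next iterate is (a, b)₁ = (3.9868, -0.8322).
Re-evaluating at (3.9868, -0.8322): F = (8.133489, -18.511404), so ‖F‖₂ = 20.2194.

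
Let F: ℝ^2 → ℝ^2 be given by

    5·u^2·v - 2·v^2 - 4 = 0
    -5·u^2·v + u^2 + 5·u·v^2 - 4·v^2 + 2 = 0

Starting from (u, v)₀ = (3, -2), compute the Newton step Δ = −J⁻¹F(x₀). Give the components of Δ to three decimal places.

(-1.781, -0.092)

At (3, -2): F = (-102.000, 145.000).
Jacobian J = [[10·u·v, 5·u^2 - 4·v], [-10·u·v + 2·u + 5·v^2, -5·u^2 + 10·u·v - 8·v]].
At the point, J = [[-60.000, 53.000], [86.000, -89.000]] (det J = 782.000).
Solving J·Δ = −F gives Δ = (-1.781, -0.092).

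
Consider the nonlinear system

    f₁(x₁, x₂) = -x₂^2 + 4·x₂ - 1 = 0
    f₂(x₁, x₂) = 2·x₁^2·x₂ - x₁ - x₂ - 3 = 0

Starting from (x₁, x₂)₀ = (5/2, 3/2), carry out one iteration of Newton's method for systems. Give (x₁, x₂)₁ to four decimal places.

At (5/2, 3/2): F = (2.7500, 11.7500).
Jacobian J = [[0, -2·x₂ + 4], [4·x₁·x₂ - 1, 2·x₁^2 - 1]].
At the point, J = [[0.0000, 1.0000], [14.0000, 11.5000]] (det J = -14.0000).
Solving J·Δ = −F gives Δ = (1.4196, -2.7500).
Then the next iterate is (x₁, x₂)₁ = (3.9196, -1.2500).

(3.9196, -1.2500)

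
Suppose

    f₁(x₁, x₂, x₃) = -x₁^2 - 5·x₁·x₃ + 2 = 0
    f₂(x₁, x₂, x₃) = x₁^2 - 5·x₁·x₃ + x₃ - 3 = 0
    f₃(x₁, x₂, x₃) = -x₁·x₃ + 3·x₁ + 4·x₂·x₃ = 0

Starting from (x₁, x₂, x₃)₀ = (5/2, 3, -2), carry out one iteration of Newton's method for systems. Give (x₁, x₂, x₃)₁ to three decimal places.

At (5/2, 3, -2): F = (20.750, 26.250, -11.500).
Jacobian J = [[-2·x₁ - 5·x₃, 0, -5·x₁], [2·x₁ - 5·x₃, 0, -5·x₁ + 1], [-x₃ + 3, 4·x₃, -x₁ + 4·x₂]].
At the point, J = [[5.000, 0.000, -12.500], [15.000, 0.000, -11.500], [5.000, -8.000, 9.500]] (det J = 1040.000).
Solving J·Δ = −F gives Δ = (-0.688, -0.224, 1.385).
Then the next iterate is (x₁, x₂, x₃)₁ = (1.812, 2.776, -0.615).

(1.812, 2.776, -0.615)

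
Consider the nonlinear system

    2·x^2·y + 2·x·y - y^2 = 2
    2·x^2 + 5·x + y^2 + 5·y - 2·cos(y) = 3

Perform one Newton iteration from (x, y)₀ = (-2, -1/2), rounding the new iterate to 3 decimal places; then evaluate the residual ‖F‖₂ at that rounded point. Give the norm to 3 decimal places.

At (-2, -1/2): F = (-4.250, -9.00517).
Jacobian J = [[4·x·y + 2·y, 2·x^2 + 2·x - 2·y], [4·x + 5, 2·y + 2·sin(y) + 5]].
At the point, J = [[3.000, 5.000], [-3.000, 3.04115]] (det J = 24.12345).
Solving J·Δ = −F gives Δ = (-1.331, 1.648).
Then the next iterate is (x, y)₁ = (-3.331, 1.148).
Re-evaluating at (-3.331, 1.148): F = (14.50953, 8.77340), so ‖F‖₂ = 16.956.

16.956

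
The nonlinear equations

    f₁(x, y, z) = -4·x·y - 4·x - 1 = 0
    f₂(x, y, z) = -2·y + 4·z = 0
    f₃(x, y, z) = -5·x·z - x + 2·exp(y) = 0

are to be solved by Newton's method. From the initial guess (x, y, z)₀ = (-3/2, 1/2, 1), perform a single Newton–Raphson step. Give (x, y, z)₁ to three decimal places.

(1.101, 1.767, 0.884)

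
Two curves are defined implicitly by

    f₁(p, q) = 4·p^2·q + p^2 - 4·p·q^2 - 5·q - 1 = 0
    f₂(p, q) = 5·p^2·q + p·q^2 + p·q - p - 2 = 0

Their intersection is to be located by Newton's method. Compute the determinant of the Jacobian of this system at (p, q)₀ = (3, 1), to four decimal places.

1187.0000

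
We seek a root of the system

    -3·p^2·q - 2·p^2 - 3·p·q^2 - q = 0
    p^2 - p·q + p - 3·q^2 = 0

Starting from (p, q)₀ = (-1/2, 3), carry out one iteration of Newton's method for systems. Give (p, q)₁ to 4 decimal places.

(-0.6692, 1.5576)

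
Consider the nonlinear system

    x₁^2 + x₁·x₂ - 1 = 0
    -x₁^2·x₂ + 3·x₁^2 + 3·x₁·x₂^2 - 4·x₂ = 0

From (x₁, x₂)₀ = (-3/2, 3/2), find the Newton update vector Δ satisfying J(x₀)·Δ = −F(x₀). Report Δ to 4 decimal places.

(-0.0189, -0.6477)

At (-3/2, 3/2): F = (-1.0000, -12.7500).
Jacobian J = [[2·x₁ + x₂, x₁], [-2·x₁·x₂ + 6·x₁ + 3·x₂^2, -x₁^2 + 6·x₁·x₂ - 4]].
At the point, J = [[-1.5000, -1.5000], [2.2500, -19.7500]] (det J = 33.0000).
Solving J·Δ = −F gives Δ = (-0.0189, -0.6477).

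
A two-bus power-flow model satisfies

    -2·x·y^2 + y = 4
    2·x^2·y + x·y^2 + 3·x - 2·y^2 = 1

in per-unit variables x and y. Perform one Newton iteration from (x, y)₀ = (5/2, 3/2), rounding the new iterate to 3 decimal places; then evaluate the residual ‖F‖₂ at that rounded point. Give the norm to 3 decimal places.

9.905

At (5/2, 3/2): F = (-13.750, 26.375).
Jacobian J = [[-2·y^2, -4·x·y + 1], [4·x·y + y^2 + 3, 2·x^2 + 2·x·y - 4·y]].
At the point, J = [[-4.500, -14.000], [20.250, 14.000]] (det J = 220.500).
Solving J·Δ = −F gives Δ = (-0.802, -0.724).
Then the next iterate is (x, y)₁ = (1.698, 0.776).
Re-evaluating at (1.698, 0.776): F = (-5.26899, 8.38688), so ‖F‖₂ = 9.905.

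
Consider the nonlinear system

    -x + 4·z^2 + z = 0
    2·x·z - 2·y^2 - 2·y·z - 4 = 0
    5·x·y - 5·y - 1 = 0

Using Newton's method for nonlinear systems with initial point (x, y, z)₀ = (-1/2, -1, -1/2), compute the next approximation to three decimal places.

At (-1/2, -1, -1/2): F = (1.000, -6.500, 6.500).
Jacobian J = [[-1, 0, 8·z + 1], [2·z, -4·y - 2·z, 2·x - 2·y], [5·y, 5·x - 5, 0]].
At the point, J = [[-1.000, 0.000, -3.000], [-1.000, 5.000, 1.000], [-5.000, -7.500, 0.000]] (det J = -105.000).
Solving J·Δ = −F gives Δ = (-0.393, 1.129, 0.464).
Then the next iterate is (x, y, z)₁ = (-0.893, 0.129, -0.036).

(-0.893, 0.129, -0.036)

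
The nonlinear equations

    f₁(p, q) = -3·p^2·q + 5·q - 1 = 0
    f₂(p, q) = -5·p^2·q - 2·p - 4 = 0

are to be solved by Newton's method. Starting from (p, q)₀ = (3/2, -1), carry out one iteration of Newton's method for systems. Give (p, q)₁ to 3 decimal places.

At (3/2, -1): F = (0.750, 4.250).
Jacobian J = [[-6·p·q, -3·p^2 + 5], [-10·p·q - 2, -5·p^2]].
At the point, J = [[9.000, -1.750], [13.000, -11.250]] (det J = -78.500).
Solving J·Δ = −F gives Δ = (-0.013, 0.363).
Then the next iterate is (p, q)₁ = (1.487, -0.637).

(1.487, -0.637)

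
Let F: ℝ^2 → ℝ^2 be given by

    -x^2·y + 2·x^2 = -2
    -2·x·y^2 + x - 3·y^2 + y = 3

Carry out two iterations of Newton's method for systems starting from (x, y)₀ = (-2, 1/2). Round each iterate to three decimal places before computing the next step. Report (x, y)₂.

(-1.566, 2.784)

At (-2, 1/2): F = (8.000, -4.250).
Jacobian J = [[-2·x·y + 4·x, -x^2], [-2·y^2 + 1, -4·x·y - 6·y + 1]].
At the point, J = [[-6.000, -4.000], [0.500, 2.000]] (det J = -10.000).
Solving J·Δ = −F gives Δ = (-0.100, 2.150).
Then the next iterate is (x, y)₁ = (-2.100, 2.650).
Round to (-2.100, 2.650) and repeat: F = (-0.86650, 5.977), J = [[2.730, -4.410], [-13.045, 7.360]].
Δ = (0.534, 0.134), so (x, y)₂ = (-1.566, 2.784).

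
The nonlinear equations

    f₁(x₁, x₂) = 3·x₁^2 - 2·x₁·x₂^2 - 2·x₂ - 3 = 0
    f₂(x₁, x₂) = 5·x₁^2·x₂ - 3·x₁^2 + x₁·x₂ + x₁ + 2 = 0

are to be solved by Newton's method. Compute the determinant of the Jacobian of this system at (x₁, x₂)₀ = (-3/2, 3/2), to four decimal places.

-54.6250

J = [[6·x₁ - 2·x₂^2, -4·x₁·x₂ - 2], [10·x₁·x₂ - 6·x₁ + x₂ + 1, 5·x₁^2 + x₁]].
At the point, J = [[-13.5000, 7.0000], [-11.0000, 9.7500]].
det J = -54.6250.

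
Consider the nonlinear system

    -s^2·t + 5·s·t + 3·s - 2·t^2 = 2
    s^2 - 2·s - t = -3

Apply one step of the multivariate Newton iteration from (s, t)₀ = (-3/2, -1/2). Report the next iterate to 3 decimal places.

At (-3/2, -1/2): F = (-2.125, 8.750).
Jacobian J = [[-2·s·t + 5·t + 3, -s^2 + 5·s - 4·t], [2·s - 2, -1]].
At the point, J = [[-1.000, -7.750], [-5.000, -1.000]] (det J = -37.750).
Solving J·Δ = −F gives Δ = (1.853, -0.513).
Then the next iterate is (s, t)₁ = (0.353, -1.013).

(0.353, -1.013)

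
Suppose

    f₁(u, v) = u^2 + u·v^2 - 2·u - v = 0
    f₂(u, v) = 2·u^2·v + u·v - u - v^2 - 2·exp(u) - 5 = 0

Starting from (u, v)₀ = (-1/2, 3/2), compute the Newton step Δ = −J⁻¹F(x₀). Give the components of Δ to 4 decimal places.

(-2.2442, 0.1233)

At (-1/2, 3/2): F = (-1.3750, -7.963061).
Jacobian J = [[2·u + v^2 - 2, 2·u·v - 1], [4·u·v + v - 2·exp(u) - 1, 2·u^2 + u - 2·v]].
At the point, J = [[-0.7500, -2.5000], [-3.713061, -3.0000]] (det J = -7.032653).
Solving J·Δ = −F gives Δ = (-2.2442, 0.1233).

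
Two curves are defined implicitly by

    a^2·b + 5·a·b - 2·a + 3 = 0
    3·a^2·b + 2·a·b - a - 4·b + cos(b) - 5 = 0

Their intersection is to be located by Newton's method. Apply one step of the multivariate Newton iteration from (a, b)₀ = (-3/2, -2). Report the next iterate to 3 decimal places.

(-1.390, 1.017)

At (-3/2, -2): F = (16.500, -3.41615).
Jacobian J = [[2·a·b + 5·b - 2, a^2 + 5·a], [6·a·b + 2·b - 1, 3·a^2 + 2·a - sin(b) - 4]].
At the point, J = [[-6.000, -5.250], [13.000, 0.65930]] (det J = 64.29422).
Solving J·Δ = −F gives Δ = (0.110, 3.017).
Then the next iterate is (a, b)₁ = (-1.390, 1.017).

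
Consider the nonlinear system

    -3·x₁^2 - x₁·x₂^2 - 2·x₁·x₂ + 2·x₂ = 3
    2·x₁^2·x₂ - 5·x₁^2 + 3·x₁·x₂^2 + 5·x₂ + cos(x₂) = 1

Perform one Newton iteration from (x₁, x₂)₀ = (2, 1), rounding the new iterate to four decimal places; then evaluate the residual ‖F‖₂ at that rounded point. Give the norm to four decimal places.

At (2, 1): F = (-19.0000, -1.459698).
Jacobian J = [[-6·x₁ - x₂^2 - 2·x₂, -2·x₁·x₂ - 2·x₁ + 2], [4·x₁·x₂ - 10·x₁ + 3·x₂^2, 2·x₁^2 + 6·x₁·x₂ - sin(x₂) + 5]].
At the point, J = [[-15.0000, -6.0000], [-9.0000, 24.158529]] (det J = -416.377935).
Solving J·Δ = −F gives Δ = (-1.1234, -0.3581).
Then the next iterate is (x₁, x₂)₁ = (0.8766, 0.6419).
Re-evaluating at (0.8766, 0.6419): F = (-5.508052, 1.238400), so ‖F‖₂ = 5.6456.

5.6456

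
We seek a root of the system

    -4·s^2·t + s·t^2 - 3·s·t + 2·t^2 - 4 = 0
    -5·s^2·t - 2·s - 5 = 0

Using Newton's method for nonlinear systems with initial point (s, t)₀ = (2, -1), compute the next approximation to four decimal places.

(2.7857, 0.2571)

At (2, -1): F = (22.0000, 11.0000).
Jacobian J = [[-8·s·t + t^2 - 3·t, -4·s^2 + 2·s·t - 3·s + 4·t], [-10·s·t - 2, -5·s^2]].
At the point, J = [[20.0000, -30.0000], [18.0000, -20.0000]] (det J = 140.0000).
Solving J·Δ = −F gives Δ = (0.7857, 1.2571).
Then the next iterate is (s, t)₁ = (2.7857, 0.2571).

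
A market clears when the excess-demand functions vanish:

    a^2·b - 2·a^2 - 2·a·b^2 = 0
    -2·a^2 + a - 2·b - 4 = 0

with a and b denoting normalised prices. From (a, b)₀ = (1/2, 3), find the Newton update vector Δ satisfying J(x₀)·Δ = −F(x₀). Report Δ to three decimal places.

At (1/2, 3): F = (-8.750, -10.000).
Jacobian J = [[2·a·b - 4·a - 2·b^2, a^2 - 4·a·b], [-4·a + 1, -2]].
At the point, J = [[-17.000, -5.750], [-1.000, -2.000]] (det J = 28.250).
Solving J·Δ = −F gives Δ = (1.416, -5.708).

(1.416, -5.708)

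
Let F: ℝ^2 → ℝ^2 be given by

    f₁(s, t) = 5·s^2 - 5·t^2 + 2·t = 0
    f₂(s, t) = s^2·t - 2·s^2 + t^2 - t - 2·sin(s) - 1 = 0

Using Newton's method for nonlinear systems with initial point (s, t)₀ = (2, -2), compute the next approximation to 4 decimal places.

At (2, -2): F = (-4.0000, -12.818595).
Jacobian J = [[10·s, -10·t + 2], [2·s·t - 4·s - 2·cos(s), s^2 + 2·t - 1]].
At the point, J = [[20.0000, 22.0000], [-15.167706, -1.0000]] (det J = 313.689539).
Solving J·Δ = −F gives Δ = (-0.9118, 1.0107).
Then the next iterate is (s, t)₁ = (1.0882, -0.9893).

(1.0882, -0.9893)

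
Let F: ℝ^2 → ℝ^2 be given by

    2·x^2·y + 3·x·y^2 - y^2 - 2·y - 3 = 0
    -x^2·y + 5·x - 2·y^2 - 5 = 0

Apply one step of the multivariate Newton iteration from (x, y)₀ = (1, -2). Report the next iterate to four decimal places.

(1.1300, -1.3100)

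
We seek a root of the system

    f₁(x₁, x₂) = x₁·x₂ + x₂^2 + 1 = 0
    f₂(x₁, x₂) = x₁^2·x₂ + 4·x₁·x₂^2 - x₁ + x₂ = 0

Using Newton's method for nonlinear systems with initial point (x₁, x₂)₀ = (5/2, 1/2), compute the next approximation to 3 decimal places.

(246.000, -35.000)

At (5/2, 1/2): F = (2.500, 3.625).
Jacobian J = [[x₂, x₁ + 2·x₂], [2·x₁·x₂ + 4·x₂^2 - 1, x₁^2 + 8·x₁·x₂ + 1]].
At the point, J = [[0.500, 3.500], [2.500, 17.250]] (det J = -0.125).
Solving J·Δ = −F gives Δ = (243.500, -35.500).
Then the next iterate is (x₁, x₂)₁ = (246.000, -35.000).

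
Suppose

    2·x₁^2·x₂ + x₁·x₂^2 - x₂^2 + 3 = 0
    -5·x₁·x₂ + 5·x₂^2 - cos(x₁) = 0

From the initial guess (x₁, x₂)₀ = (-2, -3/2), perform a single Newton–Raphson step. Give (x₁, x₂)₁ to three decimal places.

(-1.261, -1.193)

At (-2, -3/2): F = (-15.750, -3.33385).
Jacobian J = [[4·x₁·x₂ + x₂^2, 2·x₁^2 + 2·x₁·x₂ - 2·x₂], [-5·x₂ + sin(x₁), -5·x₁ + 10·x₂]].
At the point, J = [[14.250, 17.000], [6.59070, -5.000]] (det J = -183.29194).
Solving J·Δ = −F gives Δ = (0.739, 0.307).
Then the next iterate is (x₁, x₂)₁ = (-1.261, -1.193).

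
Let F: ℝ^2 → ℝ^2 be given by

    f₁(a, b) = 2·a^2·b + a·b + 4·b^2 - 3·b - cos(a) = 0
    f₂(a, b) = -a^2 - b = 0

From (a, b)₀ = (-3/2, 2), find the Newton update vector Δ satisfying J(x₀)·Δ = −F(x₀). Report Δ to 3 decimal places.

(1.407, -0.028)

At (-3/2, 2): F = (15.92926, -4.250).
Jacobian J = [[4·a·b + b + sin(a), 2·a^2 + a + 8·b - 3], [-2·a, -1]].
At the point, J = [[-10.99749, 16.000], [3.000, -1.000]] (det J = -37.00251).
Solving J·Δ = −F gives Δ = (1.407, -0.028).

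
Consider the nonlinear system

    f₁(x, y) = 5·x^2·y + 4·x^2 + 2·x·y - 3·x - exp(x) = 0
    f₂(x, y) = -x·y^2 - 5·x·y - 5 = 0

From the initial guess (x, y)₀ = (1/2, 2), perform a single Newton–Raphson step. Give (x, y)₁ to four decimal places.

At (1/2, 2): F = (2.351279, -12.0000).
Jacobian J = [[10·x·y + 8·x + 2·y - exp(x) - 3, 5·x^2 + 2·x], [-y^2 - 5·y, -2·x·y - 5·x]].
At the point, J = [[13.351279, 2.2500], [-14.0000, -4.5000]] (det J = -28.580754).
Solving J·Δ = −F gives Δ = (0.5745, -4.4540).
Then the next iterate is (x, y)₁ = (1.0745, -2.4540).

(1.0745, -2.4540)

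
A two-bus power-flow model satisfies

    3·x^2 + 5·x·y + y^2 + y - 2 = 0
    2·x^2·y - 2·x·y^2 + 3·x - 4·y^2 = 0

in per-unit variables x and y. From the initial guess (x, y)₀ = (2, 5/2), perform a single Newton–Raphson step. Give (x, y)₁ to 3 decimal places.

At (2, 5/2): F = (43.750, -24.000).
Jacobian J = [[6·x + 5·y, 5·x + 2·y + 1], [4·x·y - 2·y^2 + 3, 2·x^2 - 4·x·y - 8·y]].
At the point, J = [[24.500, 16.000], [10.500, -32.000]] (det J = -952.000).
Solving J·Δ = −F gives Δ = (-1.067, -1.100).
Then the next iterate is (x, y)₁ = (0.933, 1.400).

(0.933, 1.400)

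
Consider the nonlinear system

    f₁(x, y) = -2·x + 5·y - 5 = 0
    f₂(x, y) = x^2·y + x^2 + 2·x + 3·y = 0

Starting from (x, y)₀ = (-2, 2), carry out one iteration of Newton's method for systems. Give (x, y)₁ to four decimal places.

(-1.8056, 0.2778)

At (-2, 2): F = (9.0000, 14.0000).
Jacobian J = [[-2, 5], [2·x·y + 2·x + 2, x^2 + 3]].
At the point, J = [[-2.0000, 5.0000], [-10.0000, 7.0000]] (det J = 36.0000).
Solving J·Δ = −F gives Δ = (0.1944, -1.7222).
Then the next iterate is (x, y)₁ = (-1.8056, 0.2778).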